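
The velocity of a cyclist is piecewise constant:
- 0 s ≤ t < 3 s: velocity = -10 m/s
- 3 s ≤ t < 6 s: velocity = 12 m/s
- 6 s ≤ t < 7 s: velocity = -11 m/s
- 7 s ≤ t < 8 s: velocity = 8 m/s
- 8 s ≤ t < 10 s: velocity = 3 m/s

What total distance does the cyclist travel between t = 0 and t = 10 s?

Distance (not displacement) is the total path length: add the absolute areas under v-t.
0–3 s: |-10| × 3 = 30 m
3–6 s: |12| × 3 = 36 m
6–7 s: |-11| × 1 = 11 m
7–8 s: |8| × 1 = 8 m
8–10 s: |3| × 2 = 6 m
Total distance = 91 m

91 m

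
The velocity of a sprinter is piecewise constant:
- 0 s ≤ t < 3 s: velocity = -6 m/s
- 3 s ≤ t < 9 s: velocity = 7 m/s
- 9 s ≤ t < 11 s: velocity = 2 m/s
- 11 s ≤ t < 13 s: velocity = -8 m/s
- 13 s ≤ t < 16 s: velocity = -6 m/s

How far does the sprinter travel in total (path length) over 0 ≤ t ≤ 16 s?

98 m

Distance (not displacement) is the total path length: add the absolute areas under v-t.
0–3 s: |-6| × 3 = 18 m
3–9 s: |7| × 6 = 42 m
9–11 s: |2| × 2 = 4 m
11–13 s: |-8| × 2 = 16 m
13–16 s: |-6| × 3 = 18 m
Total distance = 98 m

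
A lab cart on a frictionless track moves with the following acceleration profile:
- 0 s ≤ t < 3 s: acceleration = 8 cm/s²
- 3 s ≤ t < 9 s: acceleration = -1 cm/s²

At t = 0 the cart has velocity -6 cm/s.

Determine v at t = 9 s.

12 cm/s

Δv equals the area under the a-t graph; then v = v₀ + Δv.
0–3 s: 8 × 3 = 24 cm/s
3–9 s: -1 × 6 = -6 cm/s
Δv = 18 cm/s, so v(9) = -6 + (18) = 12 cm/s.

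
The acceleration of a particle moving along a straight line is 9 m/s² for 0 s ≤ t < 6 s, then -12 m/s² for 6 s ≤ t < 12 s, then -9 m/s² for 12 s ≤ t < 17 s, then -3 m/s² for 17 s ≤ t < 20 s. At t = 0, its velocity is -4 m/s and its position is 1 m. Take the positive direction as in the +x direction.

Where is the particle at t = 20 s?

On each constant-a segment, Δv = aΔt and Δx = v₀Δt + ½aΔt²; chain segment to segment.
0–6 s: v starts -4 m/s; Δx = -4·6 + ½·9·6² = 138 m; v ends 50 m/s.
6–12 s: v starts 50 m/s; Δx = 50·6 + ½·-12·6² = 84 m; v ends -22 m/s.
12–17 s: v starts -22 m/s; Δx = -22·5 + ½·-9·5² = -222.5 m; v ends -67 m/s.
17–20 s: v starts -67 m/s; Δx = -67·3 + ½·-3·3² = -214.5 m; v ends -76 m/s.
x(20) = 1 + Σ Δx = -214 m.

-214 m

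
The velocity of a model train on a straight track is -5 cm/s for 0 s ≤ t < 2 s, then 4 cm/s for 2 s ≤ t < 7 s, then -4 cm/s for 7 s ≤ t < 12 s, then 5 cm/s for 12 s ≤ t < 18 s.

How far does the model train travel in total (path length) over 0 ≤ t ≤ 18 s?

80 cm

Total distance travelled is ∫|v| dt — sum the magnitudes of each area piece.
0–2 s: |-5| × 2 = 10 cm
2–7 s: |4| × 5 = 20 cm
7–12 s: |-4| × 5 = 20 cm
12–18 s: |5| × 6 = 30 cm
Total distance = 80 cm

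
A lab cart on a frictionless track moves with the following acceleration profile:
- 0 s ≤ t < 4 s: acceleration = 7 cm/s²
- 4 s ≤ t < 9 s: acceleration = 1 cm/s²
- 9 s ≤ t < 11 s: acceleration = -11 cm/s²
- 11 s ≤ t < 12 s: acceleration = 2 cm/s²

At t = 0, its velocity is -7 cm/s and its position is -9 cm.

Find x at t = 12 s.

On each constant-a segment, Δv = aΔt and Δx = v₀Δt + ½aΔt²; chain segment to segment.
0–4 s: v starts -7 cm/s; Δx = -7·4 + ½·7·4² = 28 cm; v ends 21 cm/s.
4–9 s: v starts 21 cm/s; Δx = 21·5 + ½·1·5² = 117.5 cm; v ends 26 cm/s.
9–11 s: v starts 26 cm/s; Δx = 26·2 + ½·-11·2² = 30 cm; v ends 4 cm/s.
11–12 s: v starts 4 cm/s; Δx = 4·1 + ½·2·1² = 5 cm; v ends 6 cm/s.
x(12) = -9 + Σ Δx = 171.5 cm.

171.5 cm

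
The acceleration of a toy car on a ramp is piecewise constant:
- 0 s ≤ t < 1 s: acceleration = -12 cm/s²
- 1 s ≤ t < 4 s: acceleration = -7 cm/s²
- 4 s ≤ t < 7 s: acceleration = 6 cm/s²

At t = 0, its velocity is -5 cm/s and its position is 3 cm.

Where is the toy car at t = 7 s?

On each constant-a segment, Δv = aΔt and Δx = v₀Δt + ½aΔt²; chain segment to segment.
0–1 s: v starts -5 cm/s; Δx = -5·1 + ½·-12·1² = -11 cm; v ends -17 cm/s.
1–4 s: v starts -17 cm/s; Δx = -17·3 + ½·-7·3² = -82.5 cm; v ends -38 cm/s.
4–7 s: v starts -38 cm/s; Δx = -38·3 + ½·6·3² = -87 cm; v ends -20 cm/s.
x(7) = 3 + Σ Δx = -177.5 cm.

-177.5 cm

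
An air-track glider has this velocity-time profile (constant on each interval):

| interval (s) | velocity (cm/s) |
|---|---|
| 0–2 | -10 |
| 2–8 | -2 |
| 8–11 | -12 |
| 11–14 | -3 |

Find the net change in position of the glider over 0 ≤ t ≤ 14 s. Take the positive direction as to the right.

-77 cm

Net displacement equals the area under the velocity-time graph (areas below the axis count negative).
0–2 s: -10 × 2 = -20 cm
2–8 s: -2 × 6 = -12 cm
8–11 s: -12 × 3 = -36 cm
11–14 s: -3 × 3 = -9 cm
Net displacement = -77 cm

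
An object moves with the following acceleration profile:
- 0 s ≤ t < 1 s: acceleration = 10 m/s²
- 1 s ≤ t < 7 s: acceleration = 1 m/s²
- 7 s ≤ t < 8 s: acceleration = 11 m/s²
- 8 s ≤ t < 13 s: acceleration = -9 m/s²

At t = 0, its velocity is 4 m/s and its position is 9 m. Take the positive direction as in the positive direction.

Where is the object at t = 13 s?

188 m

On each constant-a segment, Δv = aΔt and Δx = v₀Δt + ½aΔt²; chain segment to segment.
0–1 s: v starts 4 m/s; Δx = 4·1 + ½·10·1² = 9 m; v ends 14 m/s.
1–7 s: v starts 14 m/s; Δx = 14·6 + ½·1·6² = 102 m; v ends 20 m/s.
7–8 s: v starts 20 m/s; Δx = 20·1 + ½·11·1² = 25.5 m; v ends 31 m/s.
8–13 s: v starts 31 m/s; Δx = 31·5 + ½·-9·5² = 42.5 m; v ends -14 m/s.
x(13) = 9 + Σ Δx = 188 m.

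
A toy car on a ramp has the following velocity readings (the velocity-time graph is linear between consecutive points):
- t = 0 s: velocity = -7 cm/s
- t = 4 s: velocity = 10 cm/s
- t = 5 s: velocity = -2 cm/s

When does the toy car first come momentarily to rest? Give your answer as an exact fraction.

v changes sign on 0–4 s (from -7 to 10); the graph is linear there, so v = 0 at t = 0 + (7)·(4 − 0)/(10 − -7) = 28/17 s.

t = 28/17 s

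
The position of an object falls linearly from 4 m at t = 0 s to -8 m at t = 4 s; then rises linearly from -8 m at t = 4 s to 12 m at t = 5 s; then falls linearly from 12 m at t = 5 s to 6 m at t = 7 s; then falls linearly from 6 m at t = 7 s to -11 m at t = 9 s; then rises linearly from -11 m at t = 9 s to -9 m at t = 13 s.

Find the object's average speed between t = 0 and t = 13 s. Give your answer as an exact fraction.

57/13 m/s

Average speed = (total path length)/(elapsed time); on a piecewise-linear x-t graph the path length is Σ|Δx|.
0–4 s: |Δx| = |-8 − 4| = 12 m
4–5 s: |Δx| = |12 − -8| = 20 m
5–7 s: |Δx| = |6 − 12| = 6 m
7–9 s: |Δx| = |-11 − 6| = 17 m
9–13 s: |Δx| = |-9 − -11| = 2 m
Total path = 57 m; average speed = 57/13 = 57/13 m/s.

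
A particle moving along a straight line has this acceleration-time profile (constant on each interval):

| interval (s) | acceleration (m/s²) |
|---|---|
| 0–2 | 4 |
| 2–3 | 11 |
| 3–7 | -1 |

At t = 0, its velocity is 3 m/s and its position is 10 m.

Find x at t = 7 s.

On each constant-a segment, Δv = aΔt and Δx = v₀Δt + ½aΔt²; chain segment to segment.
0–2 s: v starts 3 m/s; Δx = 3·2 + ½·4·2² = 14 m; v ends 11 m/s.
2–3 s: v starts 11 m/s; Δx = 11·1 + ½·11·1² = 16.5 m; v ends 22 m/s.
3–7 s: v starts 22 m/s; Δx = 22·4 + ½·-1·4² = 80 m; v ends 18 m/s.
x(7) = 10 + Σ Δx = 120.5 m.

120.5 m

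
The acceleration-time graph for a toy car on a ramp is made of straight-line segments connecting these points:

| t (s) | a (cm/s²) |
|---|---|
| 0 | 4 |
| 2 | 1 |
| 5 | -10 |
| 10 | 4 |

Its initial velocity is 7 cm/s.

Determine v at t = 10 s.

Δv equals the area under the a-t graph; then v = v₀ + Δv.
0–2 s: ½(4 + 1)(2) = 5 cm/s
2–5 s: ½(1 + -10)(3) = -13.5 cm/s
5–10 s: ½(-10 + 4)(5) = -15 cm/s
Δv = -23.5 cm/s, so v(10) = 7 + (-23.5) = -16.5 cm/s.

-16.5 cm/s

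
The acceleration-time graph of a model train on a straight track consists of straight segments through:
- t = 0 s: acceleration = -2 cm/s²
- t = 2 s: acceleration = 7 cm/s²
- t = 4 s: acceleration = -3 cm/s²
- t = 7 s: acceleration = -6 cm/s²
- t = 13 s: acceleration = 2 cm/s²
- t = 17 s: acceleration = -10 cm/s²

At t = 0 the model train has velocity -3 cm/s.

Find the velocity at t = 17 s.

-35.5 cm/s

Δv equals the area under the a-t graph; then v = v₀ + Δv.
0–2 s: ½(-2 + 7)(2) = 5 cm/s
2–4 s: ½(7 + -3)(2) = 4 cm/s
4–7 s: ½(-3 + -6)(3) = -13.5 cm/s
7–13 s: ½(-6 + 2)(6) = -12 cm/s
13–17 s: ½(2 + -10)(4) = -16 cm/s
Δv = -32.5 cm/s, so v(17) = -3 + (-32.5) = -35.5 cm/s.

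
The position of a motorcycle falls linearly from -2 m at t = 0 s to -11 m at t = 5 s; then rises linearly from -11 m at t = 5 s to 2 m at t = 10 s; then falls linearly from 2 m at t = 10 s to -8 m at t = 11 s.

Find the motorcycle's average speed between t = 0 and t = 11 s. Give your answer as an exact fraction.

32/11 m/s

Average speed = (total path length)/(elapsed time); on a piecewise-linear x-t graph the path length is Σ|Δx|.
0–5 s: |Δx| = |-11 − -2| = 9 m
5–10 s: |Δx| = |2 − -11| = 13 m
10–11 s: |Δx| = |-8 − 2| = 10 m
Total path = 32 m; average speed = 32/11 = 32/11 m/s.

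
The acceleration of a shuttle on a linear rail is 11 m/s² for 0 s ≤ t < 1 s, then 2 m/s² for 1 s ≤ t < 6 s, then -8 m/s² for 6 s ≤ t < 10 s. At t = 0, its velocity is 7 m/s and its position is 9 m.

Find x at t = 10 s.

On each constant-a segment, Δv = aΔt and Δx = v₀Δt + ½aΔt²; chain segment to segment.
0–1 s: v starts 7 m/s; Δx = 7·1 + ½·11·1² = 12.5 m; v ends 18 m/s.
1–6 s: v starts 18 m/s; Δx = 18·5 + ½·2·5² = 115 m; v ends 28 m/s.
6–10 s: v starts 28 m/s; Δx = 28·4 + ½·-8·4² = 48 m; v ends -4 m/s.
x(10) = 9 + Σ Δx = 184.5 m.

184.5 m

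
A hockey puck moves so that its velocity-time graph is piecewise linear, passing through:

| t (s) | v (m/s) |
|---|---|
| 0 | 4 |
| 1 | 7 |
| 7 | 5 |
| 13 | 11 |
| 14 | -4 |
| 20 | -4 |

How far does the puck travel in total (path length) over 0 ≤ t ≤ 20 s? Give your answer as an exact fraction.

1771/15 m

Total distance travelled is ∫|v| dt — sum the magnitudes of each area piece.
0–1 s: |½(4 + 7)(1)| = 5.5 m
1–7 s: |½(7 + 5)(6)| = 36 m
7–13 s: |½(5 + 11)(6)| = 48 m
13–14 s: v = 0 at t = 206/15 s; triangle areas 121/30 + 8/15 = 137/30 m
14–20 s: |-4| × 6 = 24 m
Total distance = 1771/15 m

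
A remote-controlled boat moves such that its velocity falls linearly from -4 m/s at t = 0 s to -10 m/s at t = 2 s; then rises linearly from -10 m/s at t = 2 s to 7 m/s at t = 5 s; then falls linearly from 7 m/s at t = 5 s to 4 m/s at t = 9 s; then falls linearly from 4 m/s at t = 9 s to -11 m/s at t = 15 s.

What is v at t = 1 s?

-7 m/s

On 0–2 s the graph is linear from -4 to -10 m/s: v(1) = -4 + (-10 − -4)·(1 − 0)/(2 − 0) = -7 m/s.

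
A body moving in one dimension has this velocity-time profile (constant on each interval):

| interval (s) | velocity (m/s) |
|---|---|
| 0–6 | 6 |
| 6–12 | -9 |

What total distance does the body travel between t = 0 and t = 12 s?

Total distance travelled is ∫|v| dt — sum the magnitudes of each area piece.
0–6 s: |6| × 6 = 36 m
6–12 s: |-9| × 6 = 54 m
Total distance = 90 m

90 m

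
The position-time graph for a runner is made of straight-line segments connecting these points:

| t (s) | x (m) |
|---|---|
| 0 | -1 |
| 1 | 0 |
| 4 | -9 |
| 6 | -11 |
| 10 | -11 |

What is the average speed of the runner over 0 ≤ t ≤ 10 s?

Average speed = (total path length)/(elapsed time); on a piecewise-linear x-t graph the path length is Σ|Δx|.
0–1 s: |Δx| = |0 − -1| = 1 m
1–4 s: |Δx| = |-9 − 0| = 9 m
4–6 s: |Δx| = |-11 − -9| = 2 m
6–10 s: |Δx| = |-11 − -11| = 0 m
Total path = 12 m; average speed = 12/10 = 1.2 m/s.

1.2 m/s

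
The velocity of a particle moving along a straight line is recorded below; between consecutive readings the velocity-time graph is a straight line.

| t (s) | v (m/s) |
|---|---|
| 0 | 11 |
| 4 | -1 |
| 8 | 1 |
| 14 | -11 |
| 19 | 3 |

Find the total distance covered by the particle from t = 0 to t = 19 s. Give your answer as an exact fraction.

1597/21 m

Distance (not displacement) is the total path length: add the absolute areas under v-t.
0–4 s: v = 0 at t = 11/3 s; triangle areas 121/6 + 1/6 = 61/3 m
4–8 s: v = 0 at t = 6 s; triangle areas 1 + 1 = 2 m
8–14 s: v = 0 at t = 8.5 s; triangle areas 0.25 + 30.25 = 30.5 m
14–19 s: v = 0 at t = 251/14 s; triangle areas 605/28 + 45/28 = 325/14 m
Total distance = 1597/21 m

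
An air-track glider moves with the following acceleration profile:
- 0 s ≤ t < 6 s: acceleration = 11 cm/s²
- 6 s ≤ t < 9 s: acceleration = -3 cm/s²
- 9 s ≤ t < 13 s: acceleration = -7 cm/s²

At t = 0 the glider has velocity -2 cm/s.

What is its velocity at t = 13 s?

27 cm/s

Δv equals the area under the a-t graph; then v = v₀ + Δv.
0–6 s: 11 × 6 = 66 cm/s
6–9 s: -3 × 3 = -9 cm/s
9–13 s: -7 × 4 = -28 cm/s
Δv = 29 cm/s, so v(13) = -2 + (29) = 27 cm/s.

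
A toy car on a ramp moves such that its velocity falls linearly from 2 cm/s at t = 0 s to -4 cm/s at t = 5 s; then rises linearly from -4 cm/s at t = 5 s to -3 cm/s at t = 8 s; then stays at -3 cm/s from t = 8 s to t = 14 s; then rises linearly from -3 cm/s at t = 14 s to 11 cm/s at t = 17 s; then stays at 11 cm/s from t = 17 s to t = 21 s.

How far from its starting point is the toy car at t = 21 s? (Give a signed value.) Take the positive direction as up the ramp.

Displacement is the signed area under the v-t curve.
0–5 s: ½(2 + -4)(5) = -5 cm
5–8 s: ½(-4 + -3)(3) = -10.5 cm
8–14 s: -3 × 6 = -18 cm
14–17 s: ½(-3 + 11)(3) = 12 cm
17–21 s: 11 × 4 = 44 cm
Net displacement = 22.5 cm

22.5 cm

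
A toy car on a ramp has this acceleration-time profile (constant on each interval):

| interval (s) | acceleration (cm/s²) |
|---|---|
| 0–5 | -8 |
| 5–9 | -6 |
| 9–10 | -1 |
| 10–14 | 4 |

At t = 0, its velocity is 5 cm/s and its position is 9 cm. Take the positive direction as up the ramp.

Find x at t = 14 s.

On each constant-a segment, Δv = aΔt and Δx = v₀Δt + ½aΔt²; chain segment to segment.
0–5 s: v starts 5 cm/s; Δx = 5·5 + ½·-8·5² = -75 cm; v ends -35 cm/s.
5–9 s: v starts -35 cm/s; Δx = -35·4 + ½·-6·4² = -188 cm; v ends -59 cm/s.
9–10 s: v starts -59 cm/s; Δx = -59·1 + ½·-1·1² = -59.5 cm; v ends -60 cm/s.
10–14 s: v starts -60 cm/s; Δx = -60·4 + ½·4·4² = -208 cm; v ends -44 cm/s.
x(14) = 9 + Σ Δx = -521.5 cm.

-521.5 cm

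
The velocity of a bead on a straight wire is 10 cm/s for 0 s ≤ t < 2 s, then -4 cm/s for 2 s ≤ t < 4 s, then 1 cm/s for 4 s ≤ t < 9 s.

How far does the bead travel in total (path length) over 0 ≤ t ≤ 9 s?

33 cm

Distance (not displacement) is the total path length: add the absolute areas under v-t.
0–2 s: |10| × 2 = 20 cm
2–4 s: |-4| × 2 = 8 cm
4–9 s: |1| × 5 = 5 cm
Total distance = 33 cm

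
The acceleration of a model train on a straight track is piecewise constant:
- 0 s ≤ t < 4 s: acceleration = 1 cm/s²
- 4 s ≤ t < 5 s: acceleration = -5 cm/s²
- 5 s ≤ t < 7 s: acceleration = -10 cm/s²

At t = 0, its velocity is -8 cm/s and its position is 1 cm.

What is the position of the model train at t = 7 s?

-67.5 cm

On each constant-a segment, Δv = aΔt and Δx = v₀Δt + ½aΔt²; chain segment to segment.
0–4 s: v starts -8 cm/s; Δx = -8·4 + ½·1·4² = -24 cm; v ends -4 cm/s.
4–5 s: v starts -4 cm/s; Δx = -4·1 + ½·-5·1² = -6.5 cm; v ends -9 cm/s.
5–7 s: v starts -9 cm/s; Δx = -9·2 + ½·-10·2² = -38 cm; v ends -29 cm/s.
x(7) = 1 + Σ Δx = -67.5 cm.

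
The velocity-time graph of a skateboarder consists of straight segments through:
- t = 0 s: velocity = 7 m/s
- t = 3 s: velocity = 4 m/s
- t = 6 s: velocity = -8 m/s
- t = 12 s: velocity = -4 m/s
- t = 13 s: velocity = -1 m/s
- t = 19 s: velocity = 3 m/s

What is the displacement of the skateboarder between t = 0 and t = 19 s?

-22 m

Net displacement equals the area under the velocity-time graph (areas below the axis count negative).
0–3 s: ½(7 + 4)(3) = 16.5 m
3–6 s: ½(4 + -8)(3) = -6 m
6–12 s: ½(-8 + -4)(6) = -36 m
12–13 s: ½(-4 + -1)(1) = -2.5 m
13–19 s: ½(-1 + 3)(6) = 6 m
Net displacement = -22 m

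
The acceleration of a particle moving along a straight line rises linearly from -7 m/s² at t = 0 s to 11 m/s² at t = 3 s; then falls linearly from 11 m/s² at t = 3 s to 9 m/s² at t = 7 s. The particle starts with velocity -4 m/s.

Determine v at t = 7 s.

42 m/s

Δv equals the area under the a-t graph; then v = v₀ + Δv.
0–3 s: ½(-7 + 11)(3) = 6 m/s
3–7 s: ½(11 + 9)(4) = 40 m/s
Δv = 46 m/s, so v(7) = -4 + (46) = 42 m/s.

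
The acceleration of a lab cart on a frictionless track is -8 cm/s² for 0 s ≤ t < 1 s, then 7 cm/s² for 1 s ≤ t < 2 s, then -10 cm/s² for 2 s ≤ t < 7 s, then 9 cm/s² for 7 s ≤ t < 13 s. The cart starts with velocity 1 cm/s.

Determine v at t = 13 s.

4 cm/s

Δv equals the area under the a-t graph; then v = v₀ + Δv.
0–1 s: -8 × 1 = -8 cm/s
1–2 s: 7 × 1 = 7 cm/s
2–7 s: -10 × 5 = -50 cm/s
7–13 s: 9 × 6 = 54 cm/s
Δv = 3 cm/s, so v(13) = 1 + (3) = 4 cm/s.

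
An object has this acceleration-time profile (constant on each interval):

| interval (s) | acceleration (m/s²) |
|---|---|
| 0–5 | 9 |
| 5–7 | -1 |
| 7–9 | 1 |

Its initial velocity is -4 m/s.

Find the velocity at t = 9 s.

Δv equals the area under the a-t graph; then v = v₀ + Δv.
0–5 s: 9 × 5 = 45 m/s
5–7 s: -1 × 2 = -2 m/s
7–9 s: 1 × 2 = 2 m/s
Δv = 45 m/s, so v(9) = -4 + (45) = 41 m/s.

41 m/s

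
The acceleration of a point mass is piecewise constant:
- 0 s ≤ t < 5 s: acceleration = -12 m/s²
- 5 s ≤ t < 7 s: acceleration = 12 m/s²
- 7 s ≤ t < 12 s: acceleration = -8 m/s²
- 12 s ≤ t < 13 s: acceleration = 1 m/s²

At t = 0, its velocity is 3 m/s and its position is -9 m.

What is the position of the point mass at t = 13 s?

On each constant-a segment, Δv = aΔt and Δx = v₀Δt + ½aΔt²; chain segment to segment.
0–5 s: v starts 3 m/s; Δx = 3·5 + ½·-12·5² = -135 m; v ends -57 m/s.
5–7 s: v starts -57 m/s; Δx = -57·2 + ½·12·2² = -90 m; v ends -33 m/s.
7–12 s: v starts -33 m/s; Δx = -33·5 + ½·-8·5² = -265 m; v ends -73 m/s.
12–13 s: v starts -73 m/s; Δx = -73·1 + ½·1·1² = -72.5 m; v ends -72 m/s.
x(13) = -9 + Σ Δx = -571.5 m.

-571.5 m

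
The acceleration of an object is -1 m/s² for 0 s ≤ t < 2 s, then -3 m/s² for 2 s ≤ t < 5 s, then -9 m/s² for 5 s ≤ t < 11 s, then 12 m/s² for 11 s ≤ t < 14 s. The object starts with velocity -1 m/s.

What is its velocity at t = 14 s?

Δv equals the area under the a-t graph; then v = v₀ + Δv.
0–2 s: -1 × 2 = -2 m/s
2–5 s: -3 × 3 = -9 m/s
5–11 s: -9 × 6 = -54 m/s
11–14 s: 12 × 3 = 36 m/s
Δv = -29 m/s, so v(14) = -1 + (-29) = -30 m/s.

-30 m/s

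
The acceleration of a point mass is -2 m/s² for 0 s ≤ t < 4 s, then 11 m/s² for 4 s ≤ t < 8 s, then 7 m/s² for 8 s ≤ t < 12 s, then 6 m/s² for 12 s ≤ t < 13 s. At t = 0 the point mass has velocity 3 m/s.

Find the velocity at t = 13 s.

73 m/s

Δv equals the area under the a-t graph; then v = v₀ + Δv.
0–4 s: -2 × 4 = -8 m/s
4–8 s: 11 × 4 = 44 m/s
8–12 s: 7 × 4 = 28 m/s
12–13 s: 6 × 1 = 6 m/s
Δv = 70 m/s, so v(13) = 3 + (70) = 73 m/s.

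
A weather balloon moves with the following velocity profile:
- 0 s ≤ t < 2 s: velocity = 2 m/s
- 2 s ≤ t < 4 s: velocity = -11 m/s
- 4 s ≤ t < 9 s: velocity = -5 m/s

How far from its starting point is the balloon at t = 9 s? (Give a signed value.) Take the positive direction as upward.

-43 m

Net displacement equals the area under the velocity-time graph (areas below the axis count negative).
0–2 s: 2 × 2 = 4 m
2–4 s: -11 × 2 = -22 m
4–9 s: -5 × 5 = -25 m
Net displacement = -43 m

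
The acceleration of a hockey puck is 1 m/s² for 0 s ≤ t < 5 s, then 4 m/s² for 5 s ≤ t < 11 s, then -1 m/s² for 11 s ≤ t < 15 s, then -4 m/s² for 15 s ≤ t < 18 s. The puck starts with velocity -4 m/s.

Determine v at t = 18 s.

9 m/s

Δv equals the area under the a-t graph; then v = v₀ + Δv.
0–5 s: 1 × 5 = 5 m/s
5–11 s: 4 × 6 = 24 m/s
11–15 s: -1 × 4 = -4 m/s
15–18 s: -4 × 3 = -12 m/s
Δv = 13 m/s, so v(18) = -4 + (13) = 9 m/s.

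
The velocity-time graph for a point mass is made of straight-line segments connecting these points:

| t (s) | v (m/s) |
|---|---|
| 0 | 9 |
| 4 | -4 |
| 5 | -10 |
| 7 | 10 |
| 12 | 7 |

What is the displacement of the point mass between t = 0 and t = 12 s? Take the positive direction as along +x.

Displacement is the signed area under the v-t curve.
0–4 s: ½(9 + -4)(4) = 10 m
4–5 s: ½(-4 + -10)(1) = -7 m
5–7 s: ½(-10 + 10)(2) = 0 m
7–12 s: ½(10 + 7)(5) = 42.5 m
Net displacement = 45.5 m

45.5 m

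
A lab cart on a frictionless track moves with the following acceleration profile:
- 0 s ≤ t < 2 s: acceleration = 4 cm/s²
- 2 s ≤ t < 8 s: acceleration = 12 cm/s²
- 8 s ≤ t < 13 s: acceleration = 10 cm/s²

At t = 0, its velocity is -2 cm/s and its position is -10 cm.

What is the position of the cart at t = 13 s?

On each constant-a segment, Δv = aΔt and Δx = v₀Δt + ½aΔt²; chain segment to segment.
0–2 s: v starts -2 cm/s; Δx = -2·2 + ½·4·2² = 4 cm; v ends 6 cm/s.
2–8 s: v starts 6 cm/s; Δx = 6·6 + ½·12·6² = 252 cm; v ends 78 cm/s.
8–13 s: v starts 78 cm/s; Δx = 78·5 + ½·10·5² = 515 cm; v ends 128 cm/s.
x(13) = -10 + Σ Δx = 761 cm.

761 cm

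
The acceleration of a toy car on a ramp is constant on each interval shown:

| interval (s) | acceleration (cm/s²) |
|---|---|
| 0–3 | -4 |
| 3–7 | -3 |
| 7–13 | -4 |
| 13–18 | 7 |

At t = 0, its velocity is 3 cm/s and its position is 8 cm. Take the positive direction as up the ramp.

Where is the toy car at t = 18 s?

On each constant-a segment, Δv = aΔt and Δx = v₀Δt + ½aΔt²; chain segment to segment.
0–3 s: v starts 3 cm/s; Δx = 3·3 + ½·-4·3² = -9 cm; v ends -9 cm/s.
3–7 s: v starts -9 cm/s; Δx = -9·4 + ½·-3·4² = -60 cm; v ends -21 cm/s.
7–13 s: v starts -21 cm/s; Δx = -21·6 + ½·-4·6² = -198 cm; v ends -45 cm/s.
13–18 s: v starts -45 cm/s; Δx = -45·5 + ½·7·5² = -137.5 cm; v ends -10 cm/s.
x(18) = 8 + Σ Δx = -396.5 cm.

-396.5 cm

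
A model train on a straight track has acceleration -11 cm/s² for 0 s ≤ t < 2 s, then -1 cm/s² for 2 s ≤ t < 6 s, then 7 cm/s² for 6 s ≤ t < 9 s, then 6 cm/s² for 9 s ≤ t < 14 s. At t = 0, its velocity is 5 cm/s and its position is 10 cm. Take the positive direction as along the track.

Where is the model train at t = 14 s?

On each constant-a segment, Δv = aΔt and Δx = v₀Δt + ½aΔt²; chain segment to segment.
0–2 s: v starts 5 cm/s; Δx = 5·2 + ½·-11·2² = -12 cm; v ends -17 cm/s.
2–6 s: v starts -17 cm/s; Δx = -17·4 + ½·-1·4² = -76 cm; v ends -21 cm/s.
6–9 s: v starts -21 cm/s; Δx = -21·3 + ½·7·3² = -31.5 cm; v ends 0 cm/s.
9–14 s: v starts 0 cm/s; Δx = 0·5 + ½·6·5² = 75 cm; v ends 30 cm/s.
x(14) = 10 + Σ Δx = -34.5 cm.

-34.5 cm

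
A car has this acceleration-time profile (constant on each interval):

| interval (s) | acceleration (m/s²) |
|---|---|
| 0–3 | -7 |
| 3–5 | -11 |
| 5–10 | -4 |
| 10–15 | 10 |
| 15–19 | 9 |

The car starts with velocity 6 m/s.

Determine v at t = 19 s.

Δv equals the area under the a-t graph; then v = v₀ + Δv.
0–3 s: -7 × 3 = -21 m/s
3–5 s: -11 × 2 = -22 m/s
5–10 s: -4 × 5 = -20 m/s
10–15 s: 10 × 5 = 50 m/s
15–19 s: 9 × 4 = 36 m/s
Δv = 23 m/s, so v(19) = 6 + (23) = 29 m/s.

29 m/s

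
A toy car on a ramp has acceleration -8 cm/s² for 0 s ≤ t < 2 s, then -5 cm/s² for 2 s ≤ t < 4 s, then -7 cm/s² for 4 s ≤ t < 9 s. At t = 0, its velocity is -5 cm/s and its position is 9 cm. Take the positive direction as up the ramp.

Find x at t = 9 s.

-311.5 cm

On each constant-a segment, Δv = aΔt and Δx = v₀Δt + ½aΔt²; chain segment to segment.
0–2 s: v starts -5 cm/s; Δx = -5·2 + ½·-8·2² = -26 cm; v ends -21 cm/s.
2–4 s: v starts -21 cm/s; Δx = -21·2 + ½·-5·2² = -52 cm; v ends -31 cm/s.
4–9 s: v starts -31 cm/s; Δx = -31·5 + ½·-7·5² = -242.5 cm; v ends -66 cm/s.
x(9) = 9 + Σ Δx = -311.5 cm.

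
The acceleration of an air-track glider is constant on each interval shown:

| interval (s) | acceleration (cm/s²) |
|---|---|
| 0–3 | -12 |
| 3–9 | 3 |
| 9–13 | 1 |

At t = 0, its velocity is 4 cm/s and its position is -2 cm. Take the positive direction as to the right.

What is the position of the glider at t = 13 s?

On each constant-a segment, Δv = aΔt and Δx = v₀Δt + ½aΔt²; chain segment to segment.
0–3 s: v starts 4 cm/s; Δx = 4·3 + ½·-12·3² = -42 cm; v ends -32 cm/s.
3–9 s: v starts -32 cm/s; Δx = -32·6 + ½·3·6² = -138 cm; v ends -14 cm/s.
9–13 s: v starts -14 cm/s; Δx = -14·4 + ½·1·4² = -48 cm; v ends -10 cm/s.
x(13) = -2 + Σ Δx = -230 cm.

-230 cm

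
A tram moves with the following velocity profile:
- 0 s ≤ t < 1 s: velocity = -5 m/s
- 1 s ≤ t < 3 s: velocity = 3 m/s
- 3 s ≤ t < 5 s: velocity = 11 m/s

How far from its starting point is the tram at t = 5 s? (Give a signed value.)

Net displacement equals the area under the velocity-time graph (areas below the axis count negative).
0–1 s: -5 × 1 = -5 m
1–3 s: 3 × 2 = 6 m
3–5 s: 11 × 2 = 22 m
Net displacement = 23 m

23 m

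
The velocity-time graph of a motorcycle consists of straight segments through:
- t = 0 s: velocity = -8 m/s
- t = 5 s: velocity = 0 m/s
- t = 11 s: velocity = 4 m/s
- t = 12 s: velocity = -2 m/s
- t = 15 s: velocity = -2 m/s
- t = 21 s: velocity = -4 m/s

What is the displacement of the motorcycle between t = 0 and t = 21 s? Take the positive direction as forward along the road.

Displacement is the signed area under the v-t curve.
0–5 s: ½(-8 + 0)(5) = -20 m
5–11 s: ½(0 + 4)(6) = 12 m
11–12 s: ½(4 + -2)(1) = 1 m
12–15 s: -2 × 3 = -6 m
15–21 s: ½(-2 + -4)(6) = -18 m
Net displacement = -31 m

-31 m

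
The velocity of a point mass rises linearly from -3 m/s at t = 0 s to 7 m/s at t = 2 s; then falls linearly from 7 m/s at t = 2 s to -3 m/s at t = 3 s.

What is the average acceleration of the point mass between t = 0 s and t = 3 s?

0 m/s²

Average acceleration = Δv/Δt = (-3 − -3)/(3 − 0) = 0 m/s².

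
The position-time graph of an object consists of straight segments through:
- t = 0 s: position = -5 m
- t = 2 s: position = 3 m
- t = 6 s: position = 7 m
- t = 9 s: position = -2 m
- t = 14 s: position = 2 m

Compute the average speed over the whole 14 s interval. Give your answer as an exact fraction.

25/14 m/s

Average speed = (total path length)/(elapsed time); on a piecewise-linear x-t graph the path length is Σ|Δx|.
0–2 s: |Δx| = |3 − -5| = 8 m
2–6 s: |Δx| = |7 − 3| = 4 m
6–9 s: |Δx| = |-2 − 7| = 9 m
9–14 s: |Δx| = |2 − -2| = 4 m
Total path = 25 m; average speed = 25/14 = 25/14 m/s.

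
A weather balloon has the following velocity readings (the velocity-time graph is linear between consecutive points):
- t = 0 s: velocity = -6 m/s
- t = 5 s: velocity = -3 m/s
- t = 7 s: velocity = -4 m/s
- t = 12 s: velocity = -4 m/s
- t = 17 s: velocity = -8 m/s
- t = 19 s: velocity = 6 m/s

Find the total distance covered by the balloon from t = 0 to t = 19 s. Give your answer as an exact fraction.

Distance (not displacement) is the total path length: add the absolute areas under v-t.
0–5 s: |½(-6 + -3)(5)| = 22.5 m
5–7 s: |½(-3 + -4)(2)| = 7 m
7–12 s: |-4| × 5 = 20 m
12–17 s: |½(-4 + -8)(5)| = 30 m
17–19 s: v = 0 at t = 127/7 s; triangle areas 32/7 + 18/7 = 50/7 m
Total distance = 1213/14 m

1213/14 m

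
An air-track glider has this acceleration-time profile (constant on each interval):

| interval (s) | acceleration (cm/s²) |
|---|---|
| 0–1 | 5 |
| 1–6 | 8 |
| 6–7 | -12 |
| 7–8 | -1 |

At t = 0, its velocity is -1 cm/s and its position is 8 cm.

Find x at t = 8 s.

199 cm

On each constant-a segment, Δv = aΔt and Δx = v₀Δt + ½aΔt²; chain segment to segment.
0–1 s: v starts -1 cm/s; Δx = -1·1 + ½·5·1² = 1.5 cm; v ends 4 cm/s.
1–6 s: v starts 4 cm/s; Δx = 4·5 + ½·8·5² = 120 cm; v ends 44 cm/s.
6–7 s: v starts 44 cm/s; Δx = 44·1 + ½·-12·1² = 38 cm; v ends 32 cm/s.
7–8 s: v starts 32 cm/s; Δx = 32·1 + ½·-1·1² = 31.5 cm; v ends 31 cm/s.
x(8) = 8 + Σ Δx = 199 cm.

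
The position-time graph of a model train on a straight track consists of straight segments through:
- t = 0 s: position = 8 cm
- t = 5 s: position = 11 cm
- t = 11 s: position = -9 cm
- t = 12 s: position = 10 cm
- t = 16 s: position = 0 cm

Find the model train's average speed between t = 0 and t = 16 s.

Average speed = (total path length)/(elapsed time); on a piecewise-linear x-t graph the path length is Σ|Δx|.
0–5 s: |Δx| = |11 − 8| = 3 cm
5–11 s: |Δx| = |-9 − 11| = 20 cm
11–12 s: |Δx| = |10 − -9| = 19 cm
12–16 s: |Δx| = |0 − 10| = 10 cm
Total path = 52 cm; average speed = 52/16 = 3.25 cm/s.

3.25 cm/s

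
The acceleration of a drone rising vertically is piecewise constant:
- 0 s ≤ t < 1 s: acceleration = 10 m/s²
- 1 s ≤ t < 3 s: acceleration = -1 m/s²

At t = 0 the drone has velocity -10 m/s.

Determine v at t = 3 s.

Δv equals the area under the a-t graph; then v = v₀ + Δv.
0–1 s: 10 × 1 = 10 m/s
1–3 s: -1 × 2 = -2 m/s
Δv = 8 m/s, so v(3) = -10 + (8) = -2 m/s.

-2 m/s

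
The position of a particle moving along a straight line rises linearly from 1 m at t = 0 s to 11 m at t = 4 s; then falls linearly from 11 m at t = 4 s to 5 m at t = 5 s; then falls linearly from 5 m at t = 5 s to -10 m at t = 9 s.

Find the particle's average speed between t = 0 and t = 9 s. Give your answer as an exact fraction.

Average speed = (total path length)/(elapsed time); on a piecewise-linear x-t graph the path length is Σ|Δx|.
0–4 s: |Δx| = |11 − 1| = 10 m
4–5 s: |Δx| = |5 − 11| = 6 m
5–9 s: |Δx| = |-10 − 5| = 15 m
Total path = 31 m; average speed = 31/9 = 31/9 m/s.

31/9 m/s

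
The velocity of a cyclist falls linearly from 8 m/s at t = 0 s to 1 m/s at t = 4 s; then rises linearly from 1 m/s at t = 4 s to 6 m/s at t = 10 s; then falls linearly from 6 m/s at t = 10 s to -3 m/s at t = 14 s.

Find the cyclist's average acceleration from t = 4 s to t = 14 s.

-0.4 m/s²

Average acceleration = Δv/Δt = (-3 − 1)/(14 − 4) = -0.4 m/s².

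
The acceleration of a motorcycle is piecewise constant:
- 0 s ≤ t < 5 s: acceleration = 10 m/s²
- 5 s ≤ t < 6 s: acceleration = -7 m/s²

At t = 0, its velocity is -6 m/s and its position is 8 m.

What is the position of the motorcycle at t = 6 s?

143.5 m

On each constant-a segment, Δv = aΔt and Δx = v₀Δt + ½aΔt²; chain segment to segment.
0–5 s: v starts -6 m/s; Δx = -6·5 + ½·10·5² = 95 m; v ends 44 m/s.
5–6 s: v starts 44 m/s; Δx = 44·1 + ½·-7·1² = 40.5 m; v ends 37 m/s.
x(6) = 8 + Σ Δx = 143.5 m.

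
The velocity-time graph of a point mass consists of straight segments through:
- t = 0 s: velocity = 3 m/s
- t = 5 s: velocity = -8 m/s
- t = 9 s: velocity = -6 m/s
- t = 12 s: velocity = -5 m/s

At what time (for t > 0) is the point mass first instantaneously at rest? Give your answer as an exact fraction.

t = 15/11 s

v changes sign on 0–5 s (from 3 to -8); the graph is linear there, so v = 0 at t = 0 + (-3)·(5 − 0)/(-8 − 3) = 15/11 s.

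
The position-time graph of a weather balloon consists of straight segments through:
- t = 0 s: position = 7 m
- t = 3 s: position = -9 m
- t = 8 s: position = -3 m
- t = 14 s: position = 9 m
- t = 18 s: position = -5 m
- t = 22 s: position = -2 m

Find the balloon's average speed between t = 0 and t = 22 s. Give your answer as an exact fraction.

Average speed = (total path length)/(elapsed time); on a piecewise-linear x-t graph the path length is Σ|Δx|.
0–3 s: |Δx| = |-9 − 7| = 16 m
3–8 s: |Δx| = |-3 − -9| = 6 m
8–14 s: |Δx| = |9 − -3| = 12 m
14–18 s: |Δx| = |-5 − 9| = 14 m
18–22 s: |Δx| = |-2 − -5| = 3 m
Total path = 51 m; average speed = 51/22 = 51/22 m/s.

51/22 m/s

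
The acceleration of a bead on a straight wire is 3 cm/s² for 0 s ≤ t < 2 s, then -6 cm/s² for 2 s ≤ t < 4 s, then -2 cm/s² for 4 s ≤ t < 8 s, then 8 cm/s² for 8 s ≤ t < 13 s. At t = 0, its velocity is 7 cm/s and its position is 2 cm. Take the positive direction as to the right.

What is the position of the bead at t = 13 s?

89 cm

On each constant-a segment, Δv = aΔt and Δx = v₀Δt + ½aΔt²; chain segment to segment.
0–2 s: v starts 7 cm/s; Δx = 7·2 + ½·3·2² = 20 cm; v ends 13 cm/s.
2–4 s: v starts 13 cm/s; Δx = 13·2 + ½·-6·2² = 14 cm; v ends 1 cm/s.
4–8 s: v starts 1 cm/s; Δx = 1·4 + ½·-2·4² = -12 cm; v ends -7 cm/s.
8–13 s: v starts -7 cm/s; Δx = -7·5 + ½·8·5² = 65 cm; v ends 33 cm/s.
x(13) = 2 + Σ Δx = 89 cm.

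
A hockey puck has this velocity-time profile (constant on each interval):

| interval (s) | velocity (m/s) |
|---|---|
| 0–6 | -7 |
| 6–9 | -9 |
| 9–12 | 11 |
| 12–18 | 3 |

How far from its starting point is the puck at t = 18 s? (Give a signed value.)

-18 m

Net displacement equals the area under the velocity-time graph (areas below the axis count negative).
0–6 s: -7 × 6 = -42 m
6–9 s: -9 × 3 = -27 m
9–12 s: 11 × 3 = 33 m
12–18 s: 3 × 6 = 18 m
Net displacement = -18 m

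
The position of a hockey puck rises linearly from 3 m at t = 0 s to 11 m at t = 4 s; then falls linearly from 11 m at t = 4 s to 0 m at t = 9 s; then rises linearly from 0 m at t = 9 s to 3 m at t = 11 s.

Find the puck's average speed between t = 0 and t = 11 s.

Average speed = (total path length)/(elapsed time); on a piecewise-linear x-t graph the path length is Σ|Δx|.
0–4 s: |Δx| = |11 − 3| = 8 m
4–9 s: |Δx| = |0 − 11| = 11 m
9–11 s: |Δx| = |3 − 0| = 3 m
Total path = 22 m; average speed = 22/11 = 2 m/s.

2 m/s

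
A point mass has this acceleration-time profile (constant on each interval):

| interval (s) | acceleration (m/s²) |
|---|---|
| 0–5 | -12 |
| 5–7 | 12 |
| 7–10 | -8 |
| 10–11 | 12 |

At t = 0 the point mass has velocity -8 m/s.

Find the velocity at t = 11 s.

Δv equals the area under the a-t graph; then v = v₀ + Δv.
0–5 s: -12 × 5 = -60 m/s
5–7 s: 12 × 2 = 24 m/s
7–10 s: -8 × 3 = -24 m/s
10–11 s: 12 × 1 = 12 m/s
Δv = -48 m/s, so v(11) = -8 + (-48) = -56 m/s.

-56 m/s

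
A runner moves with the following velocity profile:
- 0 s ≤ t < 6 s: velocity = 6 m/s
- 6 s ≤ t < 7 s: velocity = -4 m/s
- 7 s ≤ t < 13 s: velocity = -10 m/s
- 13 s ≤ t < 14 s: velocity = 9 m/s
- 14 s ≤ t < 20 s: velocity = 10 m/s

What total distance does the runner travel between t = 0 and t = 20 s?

169 m

Total distance travelled is ∫|v| dt — sum the magnitudes of each area piece.
0–6 s: |6| × 6 = 36 m
6–7 s: |-4| × 1 = 4 m
7–13 s: |-10| × 6 = 60 m
13–14 s: |9| × 1 = 9 m
14–20 s: |10| × 6 = 60 m
Total distance = 169 m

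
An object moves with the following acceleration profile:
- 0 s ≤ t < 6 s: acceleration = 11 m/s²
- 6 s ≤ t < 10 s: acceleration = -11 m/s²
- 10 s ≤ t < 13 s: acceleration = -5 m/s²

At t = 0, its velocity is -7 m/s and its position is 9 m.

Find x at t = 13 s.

On each constant-a segment, Δv = aΔt and Δx = v₀Δt + ½aΔt²; chain segment to segment.
0–6 s: v starts -7 m/s; Δx = -7·6 + ½·11·6² = 156 m; v ends 59 m/s.
6–10 s: v starts 59 m/s; Δx = 59·4 + ½·-11·4² = 148 m; v ends 15 m/s.
10–13 s: v starts 15 m/s; Δx = 15·3 + ½·-5·3² = 22.5 m; v ends 0 m/s.
x(13) = 9 + Σ Δx = 335.5 m.

335.5 m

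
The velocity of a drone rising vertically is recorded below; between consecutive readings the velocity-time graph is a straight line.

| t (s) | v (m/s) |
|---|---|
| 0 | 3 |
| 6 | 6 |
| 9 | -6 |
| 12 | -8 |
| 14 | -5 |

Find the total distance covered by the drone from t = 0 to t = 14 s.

Distance (not displacement) is the total path length: add the absolute areas under v-t.
0–6 s: |½(3 + 6)(6)| = 27 m
6–9 s: v = 0 at t = 7.5 s; triangle areas 4.5 + 4.5 = 9 m
9–12 s: |½(-6 + -8)(3)| = 21 m
12–14 s: |½(-8 + -5)(2)| = 13 m
Total distance = 70 m

70 m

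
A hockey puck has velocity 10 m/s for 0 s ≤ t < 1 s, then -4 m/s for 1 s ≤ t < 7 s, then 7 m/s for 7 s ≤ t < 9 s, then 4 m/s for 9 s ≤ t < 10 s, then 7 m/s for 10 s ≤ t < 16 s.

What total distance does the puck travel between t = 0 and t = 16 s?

Total distance travelled is ∫|v| dt — sum the magnitudes of each area piece.
0–1 s: |10| × 1 = 10 m
1–7 s: |-4| × 6 = 24 m
7–9 s: |7| × 2 = 14 m
9–10 s: |4| × 1 = 4 m
10–16 s: |7| × 6 = 42 m
Total distance = 94 m

94 m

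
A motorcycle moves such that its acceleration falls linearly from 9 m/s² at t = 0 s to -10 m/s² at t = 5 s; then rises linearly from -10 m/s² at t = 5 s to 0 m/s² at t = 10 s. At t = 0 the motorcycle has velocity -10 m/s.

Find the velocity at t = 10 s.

-37.5 m/s

Δv equals the area under the a-t graph; then v = v₀ + Δv.
0–5 s: ½(9 + -10)(5) = -2.5 m/s
5–10 s: ½(-10 + 0)(5) = -25 m/s
Δv = -27.5 m/s, so v(10) = -10 + (-27.5) = -37.5 m/s.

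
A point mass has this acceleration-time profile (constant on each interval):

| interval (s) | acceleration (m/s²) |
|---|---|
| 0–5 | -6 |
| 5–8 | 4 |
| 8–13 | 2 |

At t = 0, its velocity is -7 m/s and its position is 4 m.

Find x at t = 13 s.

-299 m

On each constant-a segment, Δv = aΔt and Δx = v₀Δt + ½aΔt²; chain segment to segment.
0–5 s: v starts -7 m/s; Δx = -7·5 + ½·-6·5² = -110 m; v ends -37 m/s.
5–8 s: v starts -37 m/s; Δx = -37·3 + ½·4·3² = -93 m; v ends -25 m/s.
8–13 s: v starts -25 m/s; Δx = -25·5 + ½·2·5² = -100 m; v ends -15 m/s.
x(13) = 4 + Σ Δx = -299 m.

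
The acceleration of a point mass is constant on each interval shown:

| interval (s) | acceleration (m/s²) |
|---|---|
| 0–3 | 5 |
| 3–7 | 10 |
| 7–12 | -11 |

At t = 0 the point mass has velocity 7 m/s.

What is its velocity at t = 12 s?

Δv equals the area under the a-t graph; then v = v₀ + Δv.
0–3 s: 5 × 3 = 15 m/s
3–7 s: 10 × 4 = 40 m/s
7–12 s: -11 × 5 = -55 m/s
Δv = 0 m/s, so v(12) = 7 + (0) = 7 m/s.

7 m/s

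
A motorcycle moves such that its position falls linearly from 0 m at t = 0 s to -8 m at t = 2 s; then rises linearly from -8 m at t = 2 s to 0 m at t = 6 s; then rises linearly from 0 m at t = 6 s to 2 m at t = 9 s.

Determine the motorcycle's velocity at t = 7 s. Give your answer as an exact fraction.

Velocity is the slope of the x-t graph on 6–9 s: (2 − 0)/(9 − 6) = 2/3 m/s.

2/3 m/s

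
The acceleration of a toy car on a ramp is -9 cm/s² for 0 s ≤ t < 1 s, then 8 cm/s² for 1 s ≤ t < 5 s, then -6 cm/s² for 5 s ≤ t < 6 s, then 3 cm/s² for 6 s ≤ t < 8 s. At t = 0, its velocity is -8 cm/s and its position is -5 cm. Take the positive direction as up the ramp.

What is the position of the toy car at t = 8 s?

14.5 cm

On each constant-a segment, Δv = aΔt and Δx = v₀Δt + ½aΔt²; chain segment to segment.
0–1 s: v starts -8 cm/s; Δx = -8·1 + ½·-9·1² = -12.5 cm; v ends -17 cm/s.
1–5 s: v starts -17 cm/s; Δx = -17·4 + ½·8·4² = -4 cm; v ends 15 cm/s.
5–6 s: v starts 15 cm/s; Δx = 15·1 + ½·-6·1² = 12 cm; v ends 9 cm/s.
6–8 s: v starts 9 cm/s; Δx = 9·2 + ½·3·2² = 24 cm; v ends 15 cm/s.
x(8) = -5 + Σ Δx = 14.5 cm.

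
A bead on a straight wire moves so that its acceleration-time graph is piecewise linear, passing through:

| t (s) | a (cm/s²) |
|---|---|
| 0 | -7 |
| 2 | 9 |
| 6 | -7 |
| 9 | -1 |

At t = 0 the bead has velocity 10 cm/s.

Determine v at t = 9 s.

4 cm/s

Δv equals the area under the a-t graph; then v = v₀ + Δv.
0–2 s: ½(-7 + 9)(2) = 2 cm/s
2–6 s: ½(9 + -7)(4) = 4 cm/s
6–9 s: ½(-7 + -1)(3) = -12 cm/s
Δv = -6 cm/s, so v(9) = 10 + (-6) = 4 cm/s.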